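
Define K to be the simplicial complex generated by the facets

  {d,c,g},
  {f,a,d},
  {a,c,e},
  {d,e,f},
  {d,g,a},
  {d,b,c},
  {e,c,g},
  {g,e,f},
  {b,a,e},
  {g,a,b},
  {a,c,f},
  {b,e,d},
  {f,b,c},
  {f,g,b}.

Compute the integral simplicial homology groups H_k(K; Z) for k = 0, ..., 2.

Take the total order a < b < c < d < e < f < g on the vertex set. Then K (dimension 2) consists of the simplices:

  0-simplices (7): a, b, c, d, e, f, g
  1-simplices (21): ab, ac, ad, ae, af, ag, bc, bd, be, bf, bg, cd, ce, cf, cg, de, df, dg, ef, eg, fg
  2-simplices (14): abe, abg, ace, acf, adf, adg, bcd, bcf, bde, bfg, cdg, ceg, def, efg

so the chain groups are C_0 ≅ Z^7, C_1 ≅ Z^21, C_2 ≅ Z^14.

The boundary map ∂_1: C_1 → C_0 sends each edge [p,q] (with p < q) to q − p.
As a 7×21 matrix over Z this has rank 6, with invariant factors (1,1,1,1,1,1).

∂_2: C_2 → C_1 acts by ∂[p,q,r] = [q,r] − [p,r] + [p,q]. For instance
  ∂bde = de − be + bd,
  ∂adf = df − af + ad.
The 21×14 boundary matrix has rank 13 and Smith normal form diag(1,1,1,1,1,1,1,1,1,1,1,1,1).

Reading off H_k = ker ∂_k / im ∂_{k+1}:

  H_0: rank C_0 − rank ∂_1 = 7 − 6 = 1, and the invariant factors of ∂_1 are all 1, so H_0 = Z.
  H_1: rank ker ∂_1 − rank ∂_2 = (21 − 6) − 13 = 2, and the invariant factors of ∂_2 are all 1, so H_1 = Z^2.
  H_2: rank ker ∂_2 − rank ∂_3 = (14 − 13) − 0 = 1, and there is no ∂_3, so H_2 = Z.

As a check, the Euler characteristic is 7 − 21 + 14 = 0, which agrees with 1 − 2 + 1 = 0.

H_0 = Z,  H_1 = Z^2,  H_2 = Z.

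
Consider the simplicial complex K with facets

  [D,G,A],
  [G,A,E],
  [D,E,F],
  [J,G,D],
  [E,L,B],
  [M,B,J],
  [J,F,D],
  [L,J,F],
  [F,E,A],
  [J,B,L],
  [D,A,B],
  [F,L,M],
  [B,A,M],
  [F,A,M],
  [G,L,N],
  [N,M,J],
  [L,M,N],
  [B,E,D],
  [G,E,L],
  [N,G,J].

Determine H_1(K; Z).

H_1 = Z ⊕ Z/2Z.

Order the vertices as A < B < D < E < F < G < J < L < M < N. Listing each simplex with vertices in this order, K has dimension 2 with simplices:

  0-simplices (10): A, B, D, E, F, G, J, L, M, N
  1-simplices (30): AB, AD, AE, AF, AG, AM, BD, BE, BJ, BL, BM, DE, DF, DG, DJ, EF, EG, EL, FJ, FL, FM, GJ, GL, GN, JL, JM, JN, LM, LN, MN
  2-simplices (20): ABD, ABM, ADG, AEF, AEG, AFM, BDE, BEL, BJL, BJM, DEF, DFJ, DGJ, EGL, FJL, FLM, GJN, GLN, JMN, LMN

so the chain groups are C_0 ≅ Z^10, C_1 ≅ Z^30, C_2 ≅ Z^20.

∂_1: C_1 → C_0 maps an edge to its endpoints' difference, ∂[p,q] = q − p. For instance
  ∂LN = N − L.
The resulting 10×30 matrix has rank 9, and its Smith normal form has invariant factors (1,1,1,1,1,1,1,1,1).

Boundary ∂_2: C_2 → C_1 acts by ∂[p,q,r] = [q,r] − [p,r] + [p,q]. For instance
  ∂AFM = FM − AM + AF,
  ∂ABM = BM − AM + AB.
This gives a 30×20 integer matrix of rank 20; reducing to Smith normal form yields diagonal entries (1,1,1,1,1,1,1,1,1,1,1,1,1,1,1,1,1,1,1,2).

Reading off H_k = ker ∂_k / im ∂_{k+1}:

  H_1: rank ker ∂_1 − rank ∂_2 = (30 − 9) − 20 = 1, and ∂_2 has invariant factor 2 > 1, so H_1 = Z ⊕ Z/2Z.

(K is a triangulation of the Klein bottle.)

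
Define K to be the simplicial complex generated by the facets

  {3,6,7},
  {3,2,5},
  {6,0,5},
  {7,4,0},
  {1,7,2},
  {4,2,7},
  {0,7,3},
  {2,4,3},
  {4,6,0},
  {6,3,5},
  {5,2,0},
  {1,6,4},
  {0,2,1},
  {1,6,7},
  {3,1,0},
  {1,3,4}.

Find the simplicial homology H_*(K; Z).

H_0 = Z,  H_1 = Z^2,  H_2 = Z.

Take the total order 0 < 1 < 2 < 3 < 4 < 5 < 6 < 7 on the vertex set. Then K (dimension 2) consists of the simplices:

  0-simplices (8): [0], [1], [2], [3], [4], [5], [6], [7]
  1-simplices (24): (24 of them)
  2-simplices (16): [0,1,2], [0,1,3], [0,2,5], [0,3,7], [0,4,6], [0,4,7], [0,5,6], [1,2,7], [1,3,4], [1,4,6], [1,6,7], [2,3,4], [2,3,5], [2,4,7], [3,5,6], [3,6,7]

Hence C_0 ≅ Z^8, C_1 ≅ Z^24, C_2 ≅ Z^16.

Boundary ∂_1: C_1 → C_0 is given by ∂[p,q] = [q] − [p].
As a 8×24 matrix over Z this has rank 7, with invariant factors (1,1,1,1,1,1,1).

The boundary map ∂_2: C_2 → C_1 sends each 2-simplex [p,q,r] to [q,r] − [p,r] + [p,q]. For instance
  ∂[0,3,7] = [3,7] − [0,7] + [0,3],
  ∂[1,3,4] = [3,4] − [1,4] + [1,3].
This gives a 24×16 integer matrix of rank 15; reducing to Smith normal form yields diagonal entries (1,1,1,1,1,1,1,1,1,1,1,1,1,1,1).

Now H_k = ker ∂_k / im ∂_{k+1}, so:

  H_0: rank C_0 − rank ∂_1 = 8 − 7 = 1, and the invariant factors of ∂_1 are all 1, so H_0 ≅ Z.
  H_1: rank ker ∂_1 − rank ∂_2 = (24 − 7) − 15 = 2, and the invariant factors of ∂_2 are all 1, so H_1 ≅ Z^2.
  H_2: rank ker ∂_2 − rank ∂_3 = (16 − 15) − 0 = 1, and there is no ∂_3, so H_2 ≅ Z.

As a check, the Euler characteristic is 8 − 24 + 16 = 0, which agrees with 1 − 2 + 1 = 0.
(K is a triangulation of the torus T^2.)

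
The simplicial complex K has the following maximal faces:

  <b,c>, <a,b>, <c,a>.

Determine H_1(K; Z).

H_1 ≅ Z.

Fix the vertex order a < b < c and write every simplex with vertices in increasing order. Then dim K = 1 and the simplices of K are:

  0-simplices (3): a, b, c
  1-simplices (3): ab, ac, bc

so the chain groups are C_0 ≅ Z^3, C_1 ≅ Z^3.

Boundary ∂_1: C_1 → C_0 maps an edge to its endpoints' difference, ∂[p,q] = q − p. For instance
  ∂bc = c − b.
The resulting 3×3 matrix has rank 2, and its Smith normal form has invariant factors (1,1).

From H_k ≅ ker(∂_k) / im(∂_{k+1}) we obtain:

  H_1: rank ker ∂_1 − rank ∂_2 = (3 − 2) − 0 = 1, and there is no ∂_2, so H_1 ≅ Z.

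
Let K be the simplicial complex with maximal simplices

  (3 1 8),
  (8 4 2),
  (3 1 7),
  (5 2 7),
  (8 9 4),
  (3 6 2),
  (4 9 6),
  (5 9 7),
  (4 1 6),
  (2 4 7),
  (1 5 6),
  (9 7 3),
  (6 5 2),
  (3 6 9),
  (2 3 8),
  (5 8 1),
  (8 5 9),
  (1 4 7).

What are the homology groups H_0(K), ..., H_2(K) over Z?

Take the total order 1 < 2 < 3 < 4 < 5 < 6 < 7 < 8 < 9 on the vertex set. Then K (dimension 2) consists of the simplices:

  0-simplices (9): [1], [2], [3], [4], [5], [6], [7], [8], [9]
  1-simplices (27): (27 of them)
  2-simplices (18): [1,3,7], [1,3,8], [1,4,6], [1,4,7], [1,5,6], [1,5,8], [2,3,6], [2,3,8], [2,4,7], [2,4,8], [2,5,6], [2,5,7], [3,6,9], [3,7,9], [4,6,9], [4,8,9], [5,7,9], [5,8,9]

so the chain groups are C_0 ≅ Z^9, C_1 ≅ Z^27, C_2 ≅ Z^18.

Boundary ∂_1: C_1 → C_0 is given by ∂[p,q] = [q] − [p].
As a 9×27 matrix over Z this has rank 8, with invariant factors (1,1,1,1,1,1,1,1).

Boundary ∂_2: C_2 → C_1 acts by ∂[p,q,r] = [q,r] − [p,r] + [p,q]. For instance
  ∂[1,4,6] = [4,6] − [1,6] + [1,4],
  ∂[1,5,8] = [5,8] − [1,8] + [1,5].
This gives a 27×18 integer matrix of rank 17; reducing to Smith normal form yields diagonal entries (1,1,1,1,1,1,1,1,1,1,1,1,1,1,1,1,1).

Reading off H_k = ker ∂_k / im ∂_{k+1}:

  H_0: rank C_0 − rank ∂_1 = 9 − 8 = 1, and the invariant factors of ∂_1 are all 1, so H_0 = Z.
  H_1: rank ker ∂_1 − rank ∂_2 = (27 − 8) − 17 = 2, and the invariant factors of ∂_2 are all 1, so H_1 = Z^2.
  H_2: rank ker ∂_2 − rank ∂_3 = (18 − 17) − 0 = 1, and there is no ∂_3, so H_2 = Z.

H_0 = Z,  H_1 = Z^2,  H_2 = Z.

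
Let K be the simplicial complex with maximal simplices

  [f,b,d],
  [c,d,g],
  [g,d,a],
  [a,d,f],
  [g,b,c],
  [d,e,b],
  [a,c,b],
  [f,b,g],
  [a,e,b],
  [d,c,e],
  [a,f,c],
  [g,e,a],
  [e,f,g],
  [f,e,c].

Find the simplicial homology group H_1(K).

We work with the vertex ordering a < b < c < d < e < f < g. The simplices of K, each written with vertices in increasing order, are:

  0-simplices (7): a, b, c, d, e, f, g
  1-simplices (21): ab, ac, ad, ae, af, ag, bc, bd, be, bf, bg, cd, ce, cf, cg, de, df, dg, ef, eg, fg
  2-simplices (14): abc, abe, acf, adf, adg, aeg, bcg, bde, bdf, bfg, cde, cdg, cef, efg

giving chain groups C_0 ≅ Z^7, C_1 ≅ Z^21, C_2 ≅ Z^14.

∂_1: C_1 → C_0 sends each edge [p,q] (with p < q) to q − p.
This gives a 7×21 integer matrix of rank 6; reducing to Smith normal form yields diagonal entries (1,1,1,1,1,1).

Boundary ∂_2: C_2 → C_1 acts by ∂[p,q,r] = [q,r] − [p,r] + [p,q]. For instance
  ∂adg = dg − ag + ad,
  ∂bcg = cg − bg + bc.
The resulting 21×14 matrix has rank 13, and its Smith normal form has invariant factors (1,1,1,1,1,1,1,1,1,1,1,1,1).

Now H_k = ker ∂_k / im ∂_{k+1}, so:

  H_1: rank ker ∂_1 − rank ∂_2 = (21 − 6) − 13 = 2, and the invariant factors of ∂_2 are all 1, so H_1 ≅ Z^2.

H_1 ≅ Z^2.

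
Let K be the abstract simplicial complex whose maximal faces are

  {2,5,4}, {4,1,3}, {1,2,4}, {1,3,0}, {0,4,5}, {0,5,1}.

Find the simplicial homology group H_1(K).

Fix the vertex order 0 < 1 < 2 < 3 < 4 < 5 and write every simplex with vertices in increasing order. Then dim K = 2 and the simplices of K are:

  0-simplices (6): [0], [1], [2], [3], [4], [5]
  1-simplices (12): [0,1], [0,3], [0,4], [0,5], [1,2], [1,3], [1,4], [1,5], [2,4], [2,5], [3,4], [4,5]
  2-simplices (6): [0,1,3], [0,1,5], [0,4,5], [1,2,4], [1,3,4], [2,4,5]

giving chain groups C_0 ≅ Z^6, C_1 ≅ Z^12, C_2 ≅ Z^6.

The boundary map ∂_1: C_1 → C_0 maps an edge to its endpoints' difference, ∂[p,q] = q − p.
This gives a 6×12 integer matrix of rank 5; reducing to Smith normal form yields diagonal entries (1,1,1,1,1).

The boundary map ∂_2: C_2 → C_1 acts by ∂[p,q,r] = [q,r] − [p,r] + [p,q]. For instance
  ∂[2,4,5] = [4,5] − [2,5] + [2,4],
  ∂[1,3,4] = [3,4] − [1,4] + [1,3].
As a 12×6 matrix over Z this has rank 6, with invariant factors (1,1,1,1,1,1).

Now H_k = ker ∂_k / im ∂_{k+1}, so:

  H_1: rank ker ∂_1 − rank ∂_2 = (12 − 5) − 6 = 1, and the invariant factors of ∂_2 are all 1, so H_1 ≅ Z.

H_1 ≅ Z.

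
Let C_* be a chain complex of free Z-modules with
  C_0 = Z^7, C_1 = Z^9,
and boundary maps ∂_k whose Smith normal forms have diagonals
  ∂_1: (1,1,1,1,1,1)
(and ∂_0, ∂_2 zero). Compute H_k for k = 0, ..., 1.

H_0 ≅ Z,  H_1 ≅ Z^3.

H_0: b_0 = 7 − 0 − 6 = 1; torsion from ∂_1 factors > 1: none. So H_0 ≅ Z.
H_1: b_1 = 9 − 6 − 0 = 3; torsion from ∂_2 factors > 1: none. So H_1 ≅ Z^3.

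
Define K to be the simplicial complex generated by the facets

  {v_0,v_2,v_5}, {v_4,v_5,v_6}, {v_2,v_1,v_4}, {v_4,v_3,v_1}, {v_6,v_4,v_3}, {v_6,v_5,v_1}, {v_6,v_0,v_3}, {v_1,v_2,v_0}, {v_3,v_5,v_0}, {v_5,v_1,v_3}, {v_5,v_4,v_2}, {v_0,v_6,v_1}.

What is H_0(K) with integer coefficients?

Take the total order v_0 < v_1 < v_2 < v_3 < v_4 < v_5 < v_6 on the vertex set. Then K (dimension 2) consists of the simplices:

  0-simplices (7): [v_0], [v_1], [v_2], [v_3], [v_4], [v_5], [v_6]
  1-simplices (18): (18 of them)
  2-simplices (12): (12 of them)

so the chain groups are C_0 ≅ Z^7, C_1 ≅ Z^18, C_2 ≅ Z^12.

∂_1: C_1 → C_0 is given by ∂[p,q] = [q] − [p].
The 7×18 boundary matrix has rank 6 and Smith normal form diag(1,1,1,1,1,1).

∂_2: C_2 → C_1 acts by ∂[p,q,r] = [q,r] − [p,r] + [p,q]. For instance
  ∂[v_0,v_1,v_6] = [v_1,v_6] − [v_0,v_6] + [v_0,v_1],
  ∂[v_0,v_1,v_2] = [v_1,v_2] − [v_0,v_2] + [v_0,v_1].
The 18×12 boundary matrix has rank 12 and Smith normal form diag(1,1,1,1,1,1,1,1,1,1,1,2).

Computing H_k = (kernel of ∂_k) / (image of ∂_{k+1}):

  H_0: rank C_0 − rank ∂_1 = 7 − 6 = 1, and the invariant factors of ∂_1 are all 1, so H_0 = Z.

H_0 ≅ Z.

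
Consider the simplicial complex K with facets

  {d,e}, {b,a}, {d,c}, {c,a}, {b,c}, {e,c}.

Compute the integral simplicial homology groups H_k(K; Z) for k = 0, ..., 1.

Take the total order a < b < c < d < e on the vertex set. Then K (dimension 1) consists of the simplices:

  0-simplices (5): a, b, c, d, e
  1-simplices (6): ab, ac, bc, cd, ce, de

giving chain groups C_0 ≅ Z^5, C_1 ≅ Z^6.

Boundary ∂_1: C_1 → C_0 sends each edge [p,q] (with p < q) to q − p.
As a 5×6 matrix over Z this has rank 4, with invariant factors (1,1,1,1).

Reading off H_k = ker ∂_k / im ∂_{k+1}:

  H_0: rank C_0 − rank ∂_1 = 5 − 4 = 1, and the invariant factors of ∂_1 are all 1, so H_0 ≅ Z.
  H_1: rank ker ∂_1 − rank ∂_2 = (6 − 4) − 0 = 2, and there is no ∂_2, so H_1 ≅ Z^2.

(K is a triangulation of a wedge of 2 circles.)

H_0 = Z,  H_1 = Z^2.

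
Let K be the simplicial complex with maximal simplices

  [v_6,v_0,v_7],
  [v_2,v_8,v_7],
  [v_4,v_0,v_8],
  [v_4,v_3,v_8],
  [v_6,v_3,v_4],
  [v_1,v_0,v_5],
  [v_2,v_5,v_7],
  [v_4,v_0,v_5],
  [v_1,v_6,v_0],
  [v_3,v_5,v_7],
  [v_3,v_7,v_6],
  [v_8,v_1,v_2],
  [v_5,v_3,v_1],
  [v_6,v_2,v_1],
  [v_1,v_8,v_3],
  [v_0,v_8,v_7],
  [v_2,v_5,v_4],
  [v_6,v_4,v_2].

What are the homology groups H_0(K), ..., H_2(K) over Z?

H_0 = Z,  H_1 = Z^2,  H_2 = Z.

Take the total order v_0 < v_1 < v_2 < v_3 < v_4 < v_5 < v_6 < v_7 < v_8 on the vertex set. Then K (dimension 2) consists of the simplices:

  0-simplices (9): [v_0], [v_1], [v_2], [v_3], [v_4], [v_5], [v_6], [v_7], [v_8]
  1-simplices (27): (27 of them)
  2-simplices (18): (18 of them)

Hence C_0 ≅ Z^9, C_1 ≅ Z^27, C_2 ≅ Z^18.

The boundary map ∂_1: C_1 → C_0 is given by ∂[p,q] = [q] − [p].
As a 9×27 matrix over Z this has rank 8, with invariant factors (1,1,1,1,1,1,1,1).

Boundary ∂_2: C_2 → C_1 sends each 2-simplex [p,q,r] to [q,r] − [p,r] + [p,q]. For instance
  ∂[v_0,v_4,v_8] = [v_4,v_8] − [v_0,v_8] + [v_0,v_4],
  ∂[v_0,v_1,v_5] = [v_1,v_5] − [v_0,v_5] + [v_0,v_1].
The resulting 27×18 matrix has rank 17, and its Smith normal form has invariant factors (1,1,1,1,1,1,1,1,1,1,1,1,1,1,1,1,1).

Reading off H_k = ker ∂_k / im ∂_{k+1}:

  H_0: rank C_0 − rank ∂_1 = 9 − 8 = 1, and the invariant factors of ∂_1 are all 1, so H_0 ≅ Z.
  H_1: rank ker ∂_1 − rank ∂_2 = (27 − 8) − 17 = 2, and the invariant factors of ∂_2 are all 1, so H_1 ≅ Z^2.
  H_2: rank ker ∂_2 − rank ∂_3 = (18 − 17) − 0 = 1, and there is no ∂_3, so H_2 ≅ Z.

As a check, the Euler characteristic is 9 − 27 + 18 = 0, which agrees with 1 − 2 + 1 = 0.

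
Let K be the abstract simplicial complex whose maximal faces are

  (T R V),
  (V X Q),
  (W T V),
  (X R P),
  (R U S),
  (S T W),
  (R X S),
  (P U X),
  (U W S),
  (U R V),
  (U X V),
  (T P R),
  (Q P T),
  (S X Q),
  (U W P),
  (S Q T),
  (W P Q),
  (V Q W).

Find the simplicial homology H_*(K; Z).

H_0 = Z,  H_1 = Z ⊕ Z/2,  H_2 = 0.

We work with the vertex ordering P < Q < R < S < T < U < V < W < X. The simplices of K, each written with vertices in increasing order, are:

  0-simplices (9): P, Q, R, S, T, U, V, W, X
  1-simplices (27): PQ, PR, PT, PU, PW, PX, QS, QT, QV, QW, QX, RS, RT, RU, RV, RX, ST, SU, SW, SX, TV, TW, UV, UW, UX, VW, VX
  2-simplices (18): PQT, PQW, PRT, PRX, PUW, PUX, QST, QSX, QVW, QVX, RSU, RSX, RTV, RUV, STW, SUW, TVW, UVX

giving chain groups C_0 ≅ Z^9, C_1 ≅ Z^27, C_2 ≅ Z^18.

The boundary map ∂_1: C_1 → C_0 maps an edge to its endpoints' difference, ∂[p,q] = q − p. For instance
  ∂PW = W − P.
As a 9×27 matrix over Z this has rank 8, with invariant factors (1,1,1,1,1,1,1,1).

Boundary ∂_2: C_2 → C_1 acts by ∂[p,q,r] = [q,r] − [p,r] + [p,q]. For instance
  ∂PUW = UW − PW + PU,
  ∂RTV = TV − RV + RT.
This gives a 27×18 integer matrix of rank 18; reducing to Smith normal form yields diagonal entries (1,1,1,1,1,1,1,1,1,1,1,1,1,1,1,1,1,2).

Now H_k = ker ∂_k / im ∂_{k+1}, so:

  H_0: rank C_0 − rank ∂_1 = 9 − 8 = 1, and the invariant factors of ∂_1 are all 1, so H_0 ≅ Z.
  H_1: rank ker ∂_1 − rank ∂_2 = (27 − 8) − 18 = 1, and ∂_2 has invariant factor 2 > 1, so H_1 ≅ Z ⊕ Z/2.
  H_2: rank ker ∂_2 − rank ∂_3 = (18 − 18) − 0 = 0, and there is no ∂_3, so H_2 ≅ 0.

(K is a triangulation of the Klein bottle.)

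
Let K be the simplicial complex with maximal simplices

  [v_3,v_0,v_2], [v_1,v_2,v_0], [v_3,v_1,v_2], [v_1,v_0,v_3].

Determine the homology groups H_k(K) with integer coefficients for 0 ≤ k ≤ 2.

H_0 ≅ Z,  H_1 = 0,  H_2 ≅ Z.

We work with the vertex ordering v_0 < v_1 < v_2 < v_3. The simplices of K, each written with vertices in increasing order, are:

  0-simplices (4): [v_0], [v_1], [v_2], [v_3]
  1-simplices (6): [v_0,v_1], [v_0,v_2], [v_0,v_3], [v_1,v_2], [v_1,v_3], [v_2,v_3]
  2-simplices (4): [v_0,v_1,v_2], [v_0,v_1,v_3], [v_0,v_2,v_3], [v_1,v_2,v_3]

giving chain groups C_0 ≅ Z^4, C_1 ≅ Z^6, C_2 ≅ Z^4.

Boundary ∂_1: C_1 → C_0 sends each edge [p,q] (with p < q) to q − p.
The 4×6 boundary matrix has rank 3 and Smith normal form diag(1,1,1).

The boundary map ∂_2: C_2 → C_1 maps a triangle to the signed sum of its edges. For instance
  ∂[v_0,v_1,v_2] = [v_1,v_2] − [v_0,v_2] + [v_0,v_1],
  ∂[v_0,v_1,v_3] = [v_1,v_3] − [v_0,v_3] + [v_0,v_1].
As a 6×4 matrix over Z this has rank 3, with invariant factors (1,1,1).

Now H_k = ker ∂_k / im ∂_{k+1}, so:

  H_0: rank C_0 − rank ∂_1 = 4 − 3 = 1, and the invariant factors of ∂_1 are all 1, so H_0 = Z.
  H_1: rank ker ∂_1 − rank ∂_2 = (6 − 3) − 3 = 0, and the invariant factors of ∂_2 are all 1, so H_1 = 0.
  H_2: rank ker ∂_2 − rank ∂_3 = (4 − 3) − 0 = 1, and there is no ∂_3, so H_2 = Z.

As a check, the Euler characteristic is 4 − 6 + 4 = 2, which agrees with 1 − 0 + 1 = 2.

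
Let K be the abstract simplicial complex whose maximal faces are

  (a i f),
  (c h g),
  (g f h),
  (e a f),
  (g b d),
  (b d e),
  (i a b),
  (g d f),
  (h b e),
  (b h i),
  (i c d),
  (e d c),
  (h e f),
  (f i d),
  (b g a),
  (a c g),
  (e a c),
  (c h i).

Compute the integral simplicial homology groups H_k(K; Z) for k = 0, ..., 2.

H_0 = Z,  H_1 = Z^2,  H_2 = Z.

We work with the vertex ordering a < b < c < d < e < f < g < h < i. The simplices of K, each written with vertices in increasing order, are:

  0-simplices (9): a, b, c, d, e, f, g, h, i
  1-simplices (27): ab, ac, ae, af, ag, ai, bd, be, bg, bh, bi, cd, ce, cg, ch, ci, de, df, dg, di, ef, eh, fg, fh, fi, gh, hi
  2-simplices (18): abg, abi, ace, acg, aef, afi, bde, bdg, beh, bhi, cde, cdi, cgh, chi, dfg, dfi, efh, fgh

giving chain groups C_0 ≅ Z^9, C_1 ≅ Z^27, C_2 ≅ Z^18.

The boundary map ∂_1: C_1 → C_0 maps an edge to its endpoints' difference, ∂[p,q] = q − p. For instance
  ∂ai = i − a.
The resulting 9×27 matrix has rank 8, and its Smith normal form has invariant factors (1,1,1,1,1,1,1,1).

∂_2: C_2 → C_1 maps a triangle to the signed sum of its edges. For instance
  ∂afi = fi − ai + af,
  ∂abi = bi − ai + ab.
This gives a 27×18 integer matrix of rank 17; reducing to Smith normal form yields diagonal entries (1,1,1,1,1,1,1,1,1,1,1,1,1,1,1,1,1).

From H_k ≅ ker(∂_k) / im(∂_{k+1}) we obtain:

  H_0: rank C_0 − rank ∂_1 = 9 − 8 = 1, and the invariant factors of ∂_1 are all 1, so H_0 = Z.
  H_1: rank ker ∂_1 − rank ∂_2 = (27 − 8) − 17 = 2, and the invariant factors of ∂_2 are all 1, so H_1 = Z^2.
  H_2: rank ker ∂_2 − rank ∂_3 = (18 − 17) − 0 = 1, and there is no ∂_3, so H_2 = Z.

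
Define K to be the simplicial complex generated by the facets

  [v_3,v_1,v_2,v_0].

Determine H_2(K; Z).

H_2 ≅ 0.

Order the vertices as v_0 < v_1 < v_2 < v_3. Listing each simplex with vertices in this order, K has dimension 3 with simplices:

  0-simplices (4): [v_0], [v_1], [v_2], [v_3]
  1-simplices (6): [v_0,v_1], [v_0,v_2], [v_0,v_3], [v_1,v_2], [v_1,v_3], [v_2,v_3]
  2-simplices (4): [v_0,v_1,v_2], [v_0,v_1,v_3], [v_0,v_2,v_3], [v_1,v_2,v_3]
  3-simplices (1): [v_0,v_1,v_2,v_3]

giving chain groups C_0 ≅ Z^4, C_1 ≅ Z^6, C_2 ≅ Z^4, C_3 ≅ Z^1.

Boundary ∂_1: C_1 → C_0 sends each edge [p,q] (with p < q) to q − p.
The 4×6 boundary matrix has rank 3 and Smith normal form diag(1,1,1).

The boundary map ∂_2: C_2 → C_1 maps a triangle to the signed sum of its edges. For instance
  ∂[v_1,v_2,v_3] = [v_2,v_3] − [v_1,v_3] + [v_1,v_2],
  ∂[v_0,v_1,v_3] = [v_1,v_3] − [v_0,v_3] + [v_0,v_1].
As a 6×4 matrix over Z this has rank 3, with invariant factors (1,1,1).

∂_3: C_3 → C_2 sends each 3-simplex σ to the alternating sum Σ_i (−1)^i (σ with its i-th vertex removed). For instance
  ∂[v_0,v_1,v_2,v_3] = [v_1,v_2,v_3] − [v_0,v_2,v_3] + [v_0,v_1,v_3] − [v_0,v_1,v_2].
The 4×1 boundary matrix has rank 1 and Smith normal form diag(1).

Reading off H_k = ker ∂_k / im ∂_{k+1}:

  H_2: rank ker ∂_2 − rank ∂_3 = (4 − 3) − 1 = 0, and the invariant factors of ∂_3 are all 1, so H_2 ≅ 0.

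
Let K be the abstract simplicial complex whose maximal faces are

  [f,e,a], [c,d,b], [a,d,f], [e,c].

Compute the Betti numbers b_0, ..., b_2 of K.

Fix the vertex order a < b < c < d < e < f and write every simplex with vertices in increasing order. Then dim K = 2 and the simplices of K are:

  0-simplices (6): a, b, c, d, e, f
  1-simplices (9): ad, ae, af, bc, bd, cd, ce, df, ef
  2-simplices (3): adf, aef, bcd

giving chain groups C_0 ≅ Z^6, C_1 ≅ Z^9, C_2 ≅ Z^3.

∂_1: C_1 → C_0 is given by ∂[p,q] = [q] − [p].
The resulting 6×9 matrix has rank 5, and its Smith normal form has invariant factors (1,1,1,1,1).

Boundary ∂_2: C_2 → C_1 maps a triangle to the signed sum of its edges. For instance
  ∂aef = ef − af + ae,
  ∂bcd = cd − bd + bc.
The resulting 9×3 matrix has rank 3, and its Smith normal form has invariant factors (1,1,1).

Reading off H_k = ker ∂_k / im ∂_{k+1}:

  H_0: rank C_0 − rank ∂_1 = 6 − 5 = 1, and the invariant factors of ∂_1 are all 1, so H_0 ≅ Z.
  H_1: rank ker ∂_1 − rank ∂_2 = (9 − 5) − 3 = 1, and the invariant factors of ∂_2 are all 1, so H_1 ≅ Z.
  H_2: rank ker ∂_2 − rank ∂_3 = (3 − 3) − 0 = 0, and there is no ∂_3, so H_2 ≅ 0.

Hence the Betti numbers are b_0 = 1, b_1 = 1, b_2 = 0.

b_0 = 1, b_1 = 1, b_2 = 0.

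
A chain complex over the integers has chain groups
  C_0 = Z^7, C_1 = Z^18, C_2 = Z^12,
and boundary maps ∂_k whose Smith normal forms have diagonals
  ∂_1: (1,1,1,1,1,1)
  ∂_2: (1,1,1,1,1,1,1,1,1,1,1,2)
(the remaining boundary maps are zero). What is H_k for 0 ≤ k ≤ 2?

H_0: b_0 = 7 − 0 − 6 = 1; torsion from ∂_1 factors > 1: none. So H_0 ≅ Z.
H_1: b_1 = 18 − 6 − 12 = 0; torsion from ∂_2 factors > 1: [2]. So H_1 ≅ Z_2.
H_2: b_2 = 12 − 12 − 0 = 0; torsion from ∂_3 factors > 1: none. So H_2 ≅ 0.

H_0 ≅ Z,  H_1 ≅ Z_2,  H_2 = 0.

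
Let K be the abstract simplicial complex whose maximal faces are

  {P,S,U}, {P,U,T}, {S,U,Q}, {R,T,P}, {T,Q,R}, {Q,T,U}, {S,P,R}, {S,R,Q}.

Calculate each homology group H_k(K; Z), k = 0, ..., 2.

Take the total order P < Q < R < S < T < U on the vertex set. Then K (dimension 2) consists of the simplices:

  0-simplices (6): P, Q, R, S, T, U
  1-simplices (12): PR, PS, PT, PU, QR, QS, QT, QU, RS, RT, SU, TU
  2-simplices (8): PRS, PRT, PSU, PTU, QRS, QRT, QSU, QTU

giving chain groups C_0 ≅ Z^6, C_1 ≅ Z^12, C_2 ≅ Z^8.

Boundary ∂_1: C_1 → C_0 sends each edge [p,q] (with p < q) to q − p.
As a 6×12 matrix over Z this has rank 5, with invariant factors (1,1,1,1,1).

∂_2: C_2 → C_1 sends each 2-simplex [p,q,r] to [q,r] − [p,r] + [p,q]. For instance
  ∂PSU = SU − PU + PS,
  ∂QSU = SU − QU + QS.
The 12×8 boundary matrix has rank 7 and Smith normal form diag(1,1,1,1,1,1,1).

Computing H_k = (kernel of ∂_k) / (image of ∂_{k+1}):

  H_0: rank C_0 − rank ∂_1 = 6 − 5 = 1, and the invariant factors of ∂_1 are all 1, so H_0 ≅ Z.
  H_1: rank ker ∂_1 − rank ∂_2 = (12 − 5) − 7 = 0, and the invariant factors of ∂_2 are all 1, so H_1 ≅ 0.
  H_2: rank ker ∂_2 − rank ∂_3 = (8 − 7) − 0 = 1, and there is no ∂_3, so H_2 ≅ Z.

H_0 ≅ Z,  H_1 = 0,  H_2 ≅ Z.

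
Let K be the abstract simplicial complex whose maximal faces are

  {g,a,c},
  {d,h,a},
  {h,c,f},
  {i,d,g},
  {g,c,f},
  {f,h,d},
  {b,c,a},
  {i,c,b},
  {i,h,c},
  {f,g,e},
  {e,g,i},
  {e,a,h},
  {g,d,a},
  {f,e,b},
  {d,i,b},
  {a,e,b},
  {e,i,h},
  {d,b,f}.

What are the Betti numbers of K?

Order the vertices as a < b < c < d < e < f < g < h < i. Listing each simplex with vertices in this order, K has dimension 2 with simplices:

  0-simplices (9): a, b, c, d, e, f, g, h, i
  1-simplices (27): ab, ac, ad, ae, ag, ah, bc, bd, be, bf, bi, cf, cg, ch, ci, df, dg, dh, di, ef, eg, eh, ei, fg, fh, gi, hi
  2-simplices (18): abc, abe, acg, adg, adh, aeh, bci, bdf, bdi, bef, cfg, cfh, chi, dfh, dgi, efg, egi, ehi

so the chain groups are C_0 ≅ Z^9, C_1 ≅ Z^27, C_2 ≅ Z^18.

Boundary ∂_1: C_1 → C_0 is given by ∂[p,q] = [q] − [p].
As a 9×27 matrix over Z this has rank 8, with invariant factors (1,1,1,1,1,1,1,1).

The boundary map ∂_2: C_2 → C_1 maps a triangle to the signed sum of its edges. For instance
  ∂dfh = fh − dh + df,
  ∂bdi = di − bi + bd.
The 27×18 boundary matrix has rank 17 and Smith normal form diag(1,1,1,1,1,1,1,1,1,1,1,1,1,1,1,1,1).

Now H_k = ker ∂_k / im ∂_{k+1}, so:

  H_0: rank C_0 − rank ∂_1 = 9 − 8 = 1, and the invariant factors of ∂_1 are all 1, so H_0 = Z.
  H_1: rank ker ∂_1 − rank ∂_2 = (27 − 8) − 17 = 2, and the invariant factors of ∂_2 are all 1, so H_1 = Z^2.
  H_2: rank ker ∂_2 − rank ∂_3 = (18 − 17) − 0 = 1, and there is no ∂_3, so H_2 = Z.

(K is a triangulation of the torus T^2.)

Hence the Betti numbers are b_0 = 1, b_1 = 2, b_2 = 1.

b_0 = 1, b_1 = 2, b_2 = 1.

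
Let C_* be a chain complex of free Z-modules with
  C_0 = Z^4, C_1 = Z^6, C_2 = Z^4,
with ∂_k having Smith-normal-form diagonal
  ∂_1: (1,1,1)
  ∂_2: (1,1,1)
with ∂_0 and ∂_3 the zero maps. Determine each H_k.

H_0 ≅ Z,  H_1 = 0,  H_2 ≅ Z.

H_0: b_0 = 4 − 0 − 3 = 1; torsion from ∂_1 factors > 1: none. So H_0 ≅ Z.
H_1: b_1 = 6 − 3 − 3 = 0; torsion from ∂_2 factors > 1: none. So H_1 ≅ 0.
H_2: b_2 = 4 − 3 − 0 = 1; torsion from ∂_3 factors > 1: none. So H_2 ≅ Z.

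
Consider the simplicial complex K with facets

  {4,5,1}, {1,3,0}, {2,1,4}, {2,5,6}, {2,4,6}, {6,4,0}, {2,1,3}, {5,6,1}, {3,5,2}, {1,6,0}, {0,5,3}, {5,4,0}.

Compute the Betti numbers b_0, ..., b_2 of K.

b_0 = 1, b_1 = 0, b_2 = 0.

We work with the vertex ordering 0 < 1 < 2 < 3 < 4 < 5 < 6. The simplices of K, each written with vertices in increasing order, are:

  0-simplices (7): [0], [1], [2], [3], [4], [5], [6]
  1-simplices (18): [0,1], [0,3], [0,4], [0,5], [0,6], [1,2], [1,3], [1,4], [1,5], [1,6], [2,3], [2,4], [2,5], [2,6], [3,5], [4,5], [4,6], [5,6]
  2-simplices (12): [0,1,3], [0,1,6], [0,3,5], [0,4,5], [0,4,6], [1,2,3], [1,2,4], [1,4,5], [1,5,6], [2,3,5], [2,4,6], [2,5,6]

giving chain groups C_0 ≅ Z^7, C_1 ≅ Z^18, C_2 ≅ Z^12.

∂_1: C_1 → C_0 is given by ∂[p,q] = [q] − [p]. For instance
  ∂[2,4] = [4] − [2].
This gives a 7×18 integer matrix of rank 6; reducing to Smith normal form yields diagonal entries (1,1,1,1,1,1).

Boundary ∂_2: C_2 → C_1 maps a triangle to the signed sum of its edges. For instance
  ∂[1,5,6] = [5,6] − [1,6] + [1,5],
  ∂[0,4,6] = [4,6] − [0,6] + [0,4].
The 18×12 boundary matrix has rank 12 and Smith normal form diag(1,1,1,1,1,1,1,1,1,1,1,2).

From H_k ≅ ker(∂_k) / im(∂_{k+1}) we obtain:

  H_0: rank C_0 − rank ∂_1 = 7 − 6 = 1, and the invariant factors of ∂_1 are all 1, so H_0 = Z.
  H_1: rank ker ∂_1 − rank ∂_2 = (18 − 6) − 12 = 0, and ∂_2 has invariant factor 2 > 1, so H_1 = Z/2.
  H_2: rank ker ∂_2 − rank ∂_3 = (12 − 12) − 0 = 0, and there is no ∂_3, so H_2 = 0.

As a check, the Euler characteristic is 7 − 18 + 12 = 1, which agrees with 1 − 0 + 0 = 1.

Hence the Betti numbers are b_0 = 1, b_1 = 0, b_2 = 0.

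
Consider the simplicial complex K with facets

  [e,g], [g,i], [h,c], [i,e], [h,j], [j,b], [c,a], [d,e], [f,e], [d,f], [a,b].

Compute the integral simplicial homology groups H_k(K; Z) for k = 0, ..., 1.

Order the vertices as a < b < c < d < e < f < g < h < i < j. Listing each simplex with vertices in this order, K has dimension 1 with simplices:

  0-simplices (10): a, b, c, d, e, f, g, h, i, j
  1-simplices (11): ab, ac, bj, ch, de, df, ef, eg, ei, gi, hj

giving chain groups C_0 ≅ Z^10, C_1 ≅ Z^11.

Boundary ∂_1: C_1 → C_0 is given by ∂[p,q] = [q] − [p].
This gives a 10×11 integer matrix of rank 8; reducing to Smith normal form yields diagonal entries (1,1,1,1,1,1,1,1).

Computing H_k = (kernel of ∂_k) / (image of ∂_{k+1}):

  H_0: rank C_0 − rank ∂_1 = 10 − 8 = 2, and the invariant factors of ∂_1 are all 1, so H_0 = Z^2.
  H_1: rank ker ∂_1 − rank ∂_2 = (11 − 8) − 0 = 3, and there is no ∂_2, so H_1 = Z^3.

As a check, the Euler characteristic is 10 − 11 = -1, which agrees with 2 − 3 = -1.

H_0 ≅ Z^2,  H_1 ≅ Z^3.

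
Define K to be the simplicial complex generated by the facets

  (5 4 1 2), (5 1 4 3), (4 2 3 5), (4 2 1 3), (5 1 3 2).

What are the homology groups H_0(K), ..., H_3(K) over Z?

H_0 ≅ Z,  H_1 = 0,  H_2 = 0,  H_3 ≅ Z.

Order the vertices as 1 < 2 < 3 < 4 < 5. Listing each simplex with vertices in this order, K has dimension 3 with simplices:

  0-simplices (5): [1], [2], [3], [4], [5]
  1-simplices (10): [1,2], [1,3], [1,4], [1,5], [2,3], [2,4], [2,5], [3,4], [3,5], [4,5]
  2-simplices (10): [1,2,3], [1,2,4], [1,2,5], [1,3,4], [1,3,5], [1,4,5], [2,3,4], [2,3,5], [2,4,5], [3,4,5]
  3-simplices (5): [1,2,3,4], [1,2,3,5], [1,2,4,5], [1,3,4,5], [2,3,4,5]

so the chain groups are C_0 ≅ Z^5, C_1 ≅ Z^10, C_2 ≅ Z^10, C_3 ≅ Z^5.

The boundary map ∂_1: C_1 → C_0 maps an edge to its endpoints' difference, ∂[p,q] = q − p.
This gives a 5×10 integer matrix of rank 4; reducing to Smith normal form yields diagonal entries (1,1,1,1).

Boundary ∂_2: C_2 → C_1 acts by ∂[p,q,r] = [q,r] − [p,r] + [p,q]. For instance
  ∂[3,4,5] = [4,5] − [3,5] + [3,4],
  ∂[2,3,4] = [3,4] − [2,4] + [2,3].
This gives a 10×10 integer matrix of rank 6; reducing to Smith normal form yields diagonal entries (1,1,1,1,1,1).

∂_3: C_3 → C_2 sends each 3-simplex σ to the alternating sum Σ_i (−1)^i (σ with its i-th vertex removed). For instance
  ∂[1,2,4,5] = [2,4,5] − [1,4,5] + [1,2,5] − [1,2,4],
  ∂[1,3,4,5] = [3,4,5] − [1,4,5] + [1,3,5] − [1,3,4].
The 10×5 boundary matrix has rank 4 and Smith normal form diag(1,1,1,1).

From H_k ≅ ker(∂_k) / im(∂_{k+1}) we obtain:

  H_0: rank C_0 − rank ∂_1 = 5 − 4 = 1, and the invariant factors of ∂_1 are all 1, so H_0 ≅ Z.
  H_1: rank ker ∂_1 − rank ∂_2 = (10 − 4) − 6 = 0, and the invariant factors of ∂_2 are all 1, so H_1 ≅ 0.
  H_2: rank ker ∂_2 − rank ∂_3 = (10 − 6) − 4 = 0, and the invariant factors of ∂_3 are all 1, so H_2 ≅ 0.
  H_3: rank ker ∂_3 − rank ∂_4 = (5 − 4) − 0 = 1, and there is no ∂_4, so H_3 ≅ Z.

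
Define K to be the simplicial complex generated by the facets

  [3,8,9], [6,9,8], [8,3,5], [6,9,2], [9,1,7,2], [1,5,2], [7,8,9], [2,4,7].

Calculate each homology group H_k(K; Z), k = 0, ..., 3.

H_0 = Z,  H_1 = Z,  H_2 = 0,  H_3 = 0.

Fix the vertex order 1 < 2 < 3 < 4 < 5 < 6 < 7 < 8 < 9 and write every simplex with vertices in increasing order. Then dim K = 3 and the simplices of K are:

  0-simplices (9): [1], [2], [3], [4], [5], [6], [7], [8], [9]
  1-simplices (19): [1,2], [1,5], [1,7], [1,9], [2,4], [2,5], [2,6], [2,7], [2,9], [3,5], [3,8], [3,9], [4,7], [5,8], [6,8], [6,9], [7,8], [7,9], [8,9]
  2-simplices (11): [1,2,5], [1,2,7], [1,2,9], [1,7,9], [2,4,7], [2,6,9], [2,7,9], [3,5,8], [3,8,9], [6,8,9], [7,8,9]
  3-simplices (1): [1,2,7,9]

Hence C_0 ≅ Z^9, C_1 ≅ Z^19, C_2 ≅ Z^11, C_3 ≅ Z^1.

The boundary map ∂_1: C_1 → C_0 is given by ∂[p,q] = [q] − [p].
As a 9×19 matrix over Z this has rank 8, with invariant factors (1,1,1,1,1,1,1,1).

∂_2: C_2 → C_1 acts by ∂[p,q,r] = [q,r] − [p,r] + [p,q]. For instance
  ∂[3,5,8] = [5,8] − [3,8] + [3,5],
  ∂[3,8,9] = [8,9] − [3,9] + [3,8].
The 19×11 boundary matrix has rank 10 and Smith normal form diag(1,1,1,1,1,1,1,1,1,1).

Boundary ∂_3: C_3 → C_2 sends each 3-simplex σ to the alternating sum Σ_i (−1)^i (σ with its i-th vertex removed). For instance
  ∂[1,2,7,9] = [2,7,9] − [1,7,9] + [1,2,9] − [1,2,7].
This gives a 11×1 integer matrix of rank 1; reducing to Smith normal form yields diagonal entries (1).

From H_k ≅ ker(∂_k) / im(∂_{k+1}) we obtain:

  H_0: rank C_0 − rank ∂_1 = 9 − 8 = 1, and the invariant factors of ∂_1 are all 1, so H_0 = Z.
  H_1: rank ker ∂_1 − rank ∂_2 = (19 − 8) − 10 = 1, and the invariant factors of ∂_2 are all 1, so H_1 = Z.
  H_2: rank ker ∂_2 − rank ∂_3 = (11 − 10) − 1 = 0, and the invariant factors of ∂_3 are all 1, so H_2 = 0.
  H_3: rank ker ∂_3 − rank ∂_4 = (1 − 1) − 0 = 0, and there is no ∂_4, so H_3 = 0.

As a check, the Euler characteristic is 9 − 19 + 11 − 1 = 0, which agrees with 1 − 1 + 0 − 0 = 0.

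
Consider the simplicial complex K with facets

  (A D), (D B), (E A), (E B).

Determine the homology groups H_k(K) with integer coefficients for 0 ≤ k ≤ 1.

H_0 ≅ Z,  H_1 ≅ Z.

Take the total order A < B < D < E on the vertex set. Then K (dimension 1) consists of the simplices:

  0-simplices (4): A, B, D, E
  1-simplices (4): AD, AE, BD, BE

Hence C_0 ≅ Z^4, C_1 ≅ Z^4.

∂_1: C_1 → C_0 is given by ∂[p,q] = [q] − [p]. For instance
  ∂BD = D − B.
The 4×4 boundary matrix has rank 3 and Smith normal form diag(1,1,1).

From H_k ≅ ker(∂_k) / im(∂_{k+1}) we obtain:

  H_0: rank C_0 − rank ∂_1 = 4 − 3 = 1, and the invariant factors of ∂_1 are all 1, so H_0 = Z.
  H_1: rank ker ∂_1 − rank ∂_2 = (4 − 3) − 0 = 1, and there is no ∂_2, so H_1 = Z.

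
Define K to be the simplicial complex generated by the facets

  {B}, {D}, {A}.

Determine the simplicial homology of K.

H_0 = Z^3.

Take the total order A < B < D on the vertex set. Then K (dimension 0) consists of the simplices:

  0-simplices (3): A, B, D

Hence C_0 ≅ Z^3.

From H_k ≅ ker(∂_k) / im(∂_{k+1}) we obtain:

  H_0: rank C_0 − rank ∂_1 = 3 − 0 = 3, and there is no ∂_1, so H_0 = Z^3.

(K is a triangulation of a set of 3 points.)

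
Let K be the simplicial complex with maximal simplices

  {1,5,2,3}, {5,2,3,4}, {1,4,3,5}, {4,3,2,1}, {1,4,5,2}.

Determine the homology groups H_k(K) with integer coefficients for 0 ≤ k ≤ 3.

H_0 ≅ Z,  H_1 = 0,  H_2 = 0,  H_3 ≅ Z.

K has 5 vertices, 10 edges, 10 triangles, 5 3-simplices.
rank ∂_0 = 0, rank ∂_1 = 4 ⇒ b_0 = 5 − 0 − 4 = 1; all invariant factors of ∂_1 are 1 so no torsion. So H_0 ≅ Z.
rank ∂_1 = 4, rank ∂_2 = 6 ⇒ b_1 = 10 − 4 − 6 = 0; all invariant factors of ∂_2 are 1 so no torsion. So H_1 ≅ 0.
rank ∂_2 = 6, rank ∂_3 = 4 ⇒ b_2 = 10 − 6 − 4 = 0; all invariant factors of ∂_3 are 1 so no torsion. So H_2 ≅ 0.
rank ∂_3 = 4, rank ∂_4 = 0 ⇒ b_3 = 5 − 4 − 0 = 1. So H_3 ≅ Z.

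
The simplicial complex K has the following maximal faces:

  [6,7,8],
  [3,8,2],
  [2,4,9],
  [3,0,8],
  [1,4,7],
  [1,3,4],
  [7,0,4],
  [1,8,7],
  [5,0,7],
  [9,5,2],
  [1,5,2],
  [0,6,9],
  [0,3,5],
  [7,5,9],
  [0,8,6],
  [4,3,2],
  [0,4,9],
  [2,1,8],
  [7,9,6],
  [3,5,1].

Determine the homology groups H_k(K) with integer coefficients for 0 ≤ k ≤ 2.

H_0 = Z,  H_1 = Z ⊕ Z/2Z,  H_2 = 0.

K has 10 vertices, 30 edges, 20 triangles.
rank ∂_0 = 0, rank ∂_1 = 9 ⇒ b_0 = 10 − 0 − 9 = 1; all invariant factors of ∂_1 are 1 so no torsion. So H_0 ≅ Z.
rank ∂_1 = 9, rank ∂_2 = 20 ⇒ b_1 = 30 − 9 − 20 = 1; ∂_2 has invariant factor(s) [2] giving torsion. So H_1 ≅ Z ⊕ Z/2Z.
rank ∂_2 = 20, rank ∂_3 = 0 ⇒ b_2 = 20 − 20 − 0 = 0. So H_2 ≅ 0.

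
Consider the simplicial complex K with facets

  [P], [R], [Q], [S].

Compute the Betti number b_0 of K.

b_0 = 4.

Order the vertices as P < Q < R < S. Listing each simplex with vertices in this order, K has dimension 0 with simplices:

  0-simplices (4): P, Q, R, S

so the chain groups are C_0 ≅ Z^4.

Reading off H_k = ker ∂_k / im ∂_{k+1}:

  H_0: rank C_0 − rank ∂_1 = 4 − 0 = 4, and there is no ∂_1, so H_0 ≅ Z^4.

(K is a triangulation of a set of 4 points.)

Hence the Betti numbers are b_0 = 4.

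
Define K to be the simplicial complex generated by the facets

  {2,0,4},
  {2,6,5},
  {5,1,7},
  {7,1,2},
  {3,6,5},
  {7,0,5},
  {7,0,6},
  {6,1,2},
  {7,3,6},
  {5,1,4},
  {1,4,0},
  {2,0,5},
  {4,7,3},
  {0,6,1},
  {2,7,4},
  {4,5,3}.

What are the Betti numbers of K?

b_0 = 1, b_1 = 2, b_2 = 1.

Fix the vertex order 0 < 1 < 2 < 3 < 4 < 5 < 6 < 7 and write every simplex with vertices in increasing order. Then dim K = 2 and the simplices of K are:

  0-simplices (8): [0], [1], [2], [3], [4], [5], [6], [7]
  1-simplices (24): (24 of them)
  2-simplices (16): [0,1,4], [0,1,6], [0,2,4], [0,2,5], [0,5,7], [0,6,7], [1,2,6], [1,2,7], [1,4,5], [1,5,7], [2,4,7], [2,5,6], [3,4,5], [3,4,7], [3,5,6], [3,6,7]

Hence C_0 ≅ Z^8, C_1 ≅ Z^24, C_2 ≅ Z^16.

∂_1: C_1 → C_0 maps an edge to its endpoints' difference, ∂[p,q] = q − p.
This gives a 8×24 integer matrix of rank 7; reducing to Smith normal form yields diagonal entries (1,1,1,1,1,1,1).

∂_2: C_2 → C_1 acts by ∂[p,q,r] = [q,r] − [p,r] + [p,q]. For instance
  ∂[0,1,4] = [1,4] − [0,4] + [0,1],
  ∂[0,2,4] = [2,4] − [0,4] + [0,2].
The resulting 24×16 matrix has rank 15, and its Smith normal form has invariant factors (1,1,1,1,1,1,1,1,1,1,1,1,1,1,1).

Now H_k = ker ∂_k / im ∂_{k+1}, so:

  H_0: rank C_0 − rank ∂_1 = 8 − 7 = 1, and the invariant factors of ∂_1 are all 1, so H_0 = Z.
  H_1: rank ker ∂_1 − rank ∂_2 = (24 − 7) − 15 = 2, and the invariant factors of ∂_2 are all 1, so H_1 = Z^2.
  H_2: rank ker ∂_2 − rank ∂_3 = (16 − 15) − 0 = 1, and there is no ∂_3, so H_2 = Z.

Hence the Betti numbers are b_0 = 1, b_1 = 2, b_2 = 1.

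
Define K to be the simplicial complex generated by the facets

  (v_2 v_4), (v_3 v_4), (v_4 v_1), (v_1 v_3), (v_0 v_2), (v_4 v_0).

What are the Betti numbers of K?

We work with the vertex ordering v_0 < v_1 < v_2 < v_3 < v_4. The simplices of K, each written with vertices in increasing order, are:

  0-simplices (5): [v_0], [v_1], [v_2], [v_3], [v_4]
  1-simplices (6): [v_0,v_2], [v_0,v_4], [v_1,v_3], [v_1,v_4], [v_2,v_4], [v_3,v_4]

so the chain groups are C_0 ≅ Z^5, C_1 ≅ Z^6.

∂_1: C_1 → C_0 is given by ∂[p,q] = [q] − [p]. For instance
  ∂[v_3,v_4] = [v_4] − [v_3].
The resulting 5×6 matrix has rank 4, and its Smith normal form has invariant factors (1,1,1,1).

Now H_k = ker ∂_k / im ∂_{k+1}, so:

  H_0: rank C_0 − rank ∂_1 = 5 − 4 = 1, and the invariant factors of ∂_1 are all 1, so H_0 ≅ Z.
  H_1: rank ker ∂_1 − rank ∂_2 = (6 − 4) − 0 = 2, and there is no ∂_2, so H_1 ≅ Z^2.

Hence the Betti numbers are b_0 = 1, b_1 = 2.

b_0 = 1, b_1 = 2.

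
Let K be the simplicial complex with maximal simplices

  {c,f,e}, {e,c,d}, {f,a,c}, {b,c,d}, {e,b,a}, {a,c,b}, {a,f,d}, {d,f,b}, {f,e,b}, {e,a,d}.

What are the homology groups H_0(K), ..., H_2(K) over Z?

H_0 = Z,  H_1 = Z/2,  H_2 = 0.

Order the vertices as a < b < c < d < e < f. Listing each simplex with vertices in this order, K has dimension 2 with simplices:

  0-simplices (6): a, b, c, d, e, f
  1-simplices (15): ab, ac, ad, ae, af, bc, bd, be, bf, cd, ce, cf, de, df, ef
  2-simplices (10): abc, abe, acf, ade, adf, bcd, bdf, bef, cde, cef

giving chain groups C_0 ≅ Z^6, C_1 ≅ Z^15, C_2 ≅ Z^10.

The boundary map ∂_1: C_1 → C_0 is given by ∂[p,q] = [q] − [p].
The 6×15 boundary matrix has rank 5 and Smith normal form diag(1,1,1,1,1).

Boundary ∂_2: C_2 → C_1 maps a triangle to the signed sum of its edges. For instance
  ∂cef = ef − cf + ce,
  ∂ade = de − ae + ad.
The 15×10 boundary matrix has rank 10 and Smith normal form diag(1,1,1,1,1,1,1,1,1,2).

Now H_k = ker ∂_k / im ∂_{k+1}, so:

  H_0: rank C_0 − rank ∂_1 = 6 − 5 = 1, and the invariant factors of ∂_1 are all 1, so H_0 ≅ Z.
  H_1: rank ker ∂_1 − rank ∂_2 = (15 − 5) − 10 = 0, and ∂_2 has invariant factor 2 > 1, so H_1 ≅ Z/2.
  H_2: rank ker ∂_2 − rank ∂_3 = (10 − 10) − 0 = 0, and there is no ∂_3, so H_2 ≅ 0.

As a check, the Euler characteristic is 6 − 15 + 10 = 1, which agrees with 1 − 0 + 0 = 1.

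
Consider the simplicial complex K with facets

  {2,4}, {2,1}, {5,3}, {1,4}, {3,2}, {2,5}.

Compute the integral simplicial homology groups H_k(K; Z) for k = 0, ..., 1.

K has 5 vertices, 6 edges.
rank ∂_0 = 0, rank ∂_1 = 4 ⇒ b_0 = 5 − 0 − 4 = 1; all invariant factors of ∂_1 are 1 so no torsion. So H_0 ≅ Z.
rank ∂_1 = 4, rank ∂_2 = 0 ⇒ b_1 = 6 − 4 − 0 = 2. So H_1 ≅ Z^2.

H_0 ≅ Z,  H_1 ≅ Z^2.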